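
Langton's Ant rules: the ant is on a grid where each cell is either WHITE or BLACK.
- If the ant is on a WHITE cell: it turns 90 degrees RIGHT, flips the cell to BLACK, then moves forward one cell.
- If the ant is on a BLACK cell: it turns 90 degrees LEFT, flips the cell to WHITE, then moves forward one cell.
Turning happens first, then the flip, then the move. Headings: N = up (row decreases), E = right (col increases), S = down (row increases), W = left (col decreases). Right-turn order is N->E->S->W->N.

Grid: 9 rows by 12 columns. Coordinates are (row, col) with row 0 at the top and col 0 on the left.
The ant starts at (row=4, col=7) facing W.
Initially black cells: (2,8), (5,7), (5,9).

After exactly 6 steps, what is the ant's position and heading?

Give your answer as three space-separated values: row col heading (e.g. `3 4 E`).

Answer: 5 8 E

Derivation:
Step 1: on WHITE (4,7): turn R to N, flip to black, move to (3,7). |black|=4
Step 2: on WHITE (3,7): turn R to E, flip to black, move to (3,8). |black|=5
Step 3: on WHITE (3,8): turn R to S, flip to black, move to (4,8). |black|=6
Step 4: on WHITE (4,8): turn R to W, flip to black, move to (4,7). |black|=7
Step 5: on BLACK (4,7): turn L to S, flip to white, move to (5,7). |black|=6
Step 6: on BLACK (5,7): turn L to E, flip to white, move to (5,8). |black|=5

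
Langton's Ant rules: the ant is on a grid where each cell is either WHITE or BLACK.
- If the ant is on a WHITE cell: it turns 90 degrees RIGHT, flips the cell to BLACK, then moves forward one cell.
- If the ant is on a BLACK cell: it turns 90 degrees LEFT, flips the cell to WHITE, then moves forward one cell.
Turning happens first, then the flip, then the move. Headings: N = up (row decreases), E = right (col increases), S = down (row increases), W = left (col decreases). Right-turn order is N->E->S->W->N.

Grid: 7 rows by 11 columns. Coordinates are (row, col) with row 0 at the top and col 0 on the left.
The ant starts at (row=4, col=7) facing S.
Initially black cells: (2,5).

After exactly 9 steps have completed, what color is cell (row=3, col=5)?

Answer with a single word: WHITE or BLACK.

Step 1: on WHITE (4,7): turn R to W, flip to black, move to (4,6). |black|=2
Step 2: on WHITE (4,6): turn R to N, flip to black, move to (3,6). |black|=3
Step 3: on WHITE (3,6): turn R to E, flip to black, move to (3,7). |black|=4
Step 4: on WHITE (3,7): turn R to S, flip to black, move to (4,7). |black|=5
Step 5: on BLACK (4,7): turn L to E, flip to white, move to (4,8). |black|=4
Step 6: on WHITE (4,8): turn R to S, flip to black, move to (5,8). |black|=5
Step 7: on WHITE (5,8): turn R to W, flip to black, move to (5,7). |black|=6
Step 8: on WHITE (5,7): turn R to N, flip to black, move to (4,7). |black|=7
Step 9: on WHITE (4,7): turn R to E, flip to black, move to (4,8). |black|=8

Answer: WHITE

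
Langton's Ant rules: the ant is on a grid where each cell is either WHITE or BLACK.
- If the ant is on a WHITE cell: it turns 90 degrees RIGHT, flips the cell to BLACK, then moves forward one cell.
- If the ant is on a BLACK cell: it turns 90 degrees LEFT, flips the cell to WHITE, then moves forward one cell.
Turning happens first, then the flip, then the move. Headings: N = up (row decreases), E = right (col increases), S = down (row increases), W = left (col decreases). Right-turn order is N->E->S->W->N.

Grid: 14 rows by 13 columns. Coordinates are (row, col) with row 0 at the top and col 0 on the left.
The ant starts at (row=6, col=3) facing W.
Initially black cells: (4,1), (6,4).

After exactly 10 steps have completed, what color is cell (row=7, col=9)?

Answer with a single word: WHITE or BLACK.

Answer: WHITE

Derivation:
Step 1: on WHITE (6,3): turn R to N, flip to black, move to (5,3). |black|=3
Step 2: on WHITE (5,3): turn R to E, flip to black, move to (5,4). |black|=4
Step 3: on WHITE (5,4): turn R to S, flip to black, move to (6,4). |black|=5
Step 4: on BLACK (6,4): turn L to E, flip to white, move to (6,5). |black|=4
Step 5: on WHITE (6,5): turn R to S, flip to black, move to (7,5). |black|=5
Step 6: on WHITE (7,5): turn R to W, flip to black, move to (7,4). |black|=6
Step 7: on WHITE (7,4): turn R to N, flip to black, move to (6,4). |black|=7
Step 8: on WHITE (6,4): turn R to E, flip to black, move to (6,5). |black|=8
Step 9: on BLACK (6,5): turn L to N, flip to white, move to (5,5). |black|=7
Step 10: on WHITE (5,5): turn R to E, flip to black, move to (5,6). |black|=8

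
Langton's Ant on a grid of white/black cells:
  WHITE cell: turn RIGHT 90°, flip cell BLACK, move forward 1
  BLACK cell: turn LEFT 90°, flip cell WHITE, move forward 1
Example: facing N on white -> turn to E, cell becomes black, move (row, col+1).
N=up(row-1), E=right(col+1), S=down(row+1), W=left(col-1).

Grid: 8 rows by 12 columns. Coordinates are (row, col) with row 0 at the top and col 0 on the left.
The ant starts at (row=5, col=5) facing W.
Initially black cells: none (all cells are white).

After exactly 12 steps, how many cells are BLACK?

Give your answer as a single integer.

Step 1: on WHITE (5,5): turn R to N, flip to black, move to (4,5). |black|=1
Step 2: on WHITE (4,5): turn R to E, flip to black, move to (4,6). |black|=2
Step 3: on WHITE (4,6): turn R to S, flip to black, move to (5,6). |black|=3
Step 4: on WHITE (5,6): turn R to W, flip to black, move to (5,5). |black|=4
Step 5: on BLACK (5,5): turn L to S, flip to white, move to (6,5). |black|=3
Step 6: on WHITE (6,5): turn R to W, flip to black, move to (6,4). |black|=4
Step 7: on WHITE (6,4): turn R to N, flip to black, move to (5,4). |black|=5
Step 8: on WHITE (5,4): turn R to E, flip to black, move to (5,5). |black|=6
Step 9: on WHITE (5,5): turn R to S, flip to black, move to (6,5). |black|=7
Step 10: on BLACK (6,5): turn L to E, flip to white, move to (6,6). |black|=6
Step 11: on WHITE (6,6): turn R to S, flip to black, move to (7,6). |black|=7
Step 12: on WHITE (7,6): turn R to W, flip to black, move to (7,5). |black|=8

Answer: 8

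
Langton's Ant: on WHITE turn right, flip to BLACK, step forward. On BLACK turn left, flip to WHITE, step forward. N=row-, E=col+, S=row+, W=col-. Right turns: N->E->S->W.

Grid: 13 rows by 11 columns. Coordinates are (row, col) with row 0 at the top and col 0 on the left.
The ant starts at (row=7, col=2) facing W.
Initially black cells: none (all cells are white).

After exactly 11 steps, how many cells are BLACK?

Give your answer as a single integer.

Answer: 7

Derivation:
Step 1: on WHITE (7,2): turn R to N, flip to black, move to (6,2). |black|=1
Step 2: on WHITE (6,2): turn R to E, flip to black, move to (6,3). |black|=2
Step 3: on WHITE (6,3): turn R to S, flip to black, move to (7,3). |black|=3
Step 4: on WHITE (7,3): turn R to W, flip to black, move to (7,2). |black|=4
Step 5: on BLACK (7,2): turn L to S, flip to white, move to (8,2). |black|=3
Step 6: on WHITE (8,2): turn R to W, flip to black, move to (8,1). |black|=4
Step 7: on WHITE (8,1): turn R to N, flip to black, move to (7,1). |black|=5
Step 8: on WHITE (7,1): turn R to E, flip to black, move to (7,2). |black|=6
Step 9: on WHITE (7,2): turn R to S, flip to black, move to (8,2). |black|=7
Step 10: on BLACK (8,2): turn L to E, flip to white, move to (8,3). |black|=6
Step 11: on WHITE (8,3): turn R to S, flip to black, move to (9,3). |black|=7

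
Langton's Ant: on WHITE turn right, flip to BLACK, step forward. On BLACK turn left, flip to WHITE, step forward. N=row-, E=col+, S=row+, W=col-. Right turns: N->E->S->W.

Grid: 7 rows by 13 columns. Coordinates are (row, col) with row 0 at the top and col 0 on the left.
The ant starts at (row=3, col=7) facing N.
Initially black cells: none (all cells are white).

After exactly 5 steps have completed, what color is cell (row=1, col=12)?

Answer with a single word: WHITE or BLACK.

Step 1: on WHITE (3,7): turn R to E, flip to black, move to (3,8). |black|=1
Step 2: on WHITE (3,8): turn R to S, flip to black, move to (4,8). |black|=2
Step 3: on WHITE (4,8): turn R to W, flip to black, move to (4,7). |black|=3
Step 4: on WHITE (4,7): turn R to N, flip to black, move to (3,7). |black|=4
Step 5: on BLACK (3,7): turn L to W, flip to white, move to (3,6). |black|=3

Answer: WHITE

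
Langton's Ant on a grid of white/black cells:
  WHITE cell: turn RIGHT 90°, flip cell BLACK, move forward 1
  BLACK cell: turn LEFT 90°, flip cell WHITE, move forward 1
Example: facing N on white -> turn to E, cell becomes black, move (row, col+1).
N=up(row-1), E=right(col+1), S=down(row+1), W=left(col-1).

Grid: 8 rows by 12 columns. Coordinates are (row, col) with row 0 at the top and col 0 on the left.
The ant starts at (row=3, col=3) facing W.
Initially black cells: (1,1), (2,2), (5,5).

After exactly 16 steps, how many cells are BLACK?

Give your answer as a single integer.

Step 1: on WHITE (3,3): turn R to N, flip to black, move to (2,3). |black|=4
Step 2: on WHITE (2,3): turn R to E, flip to black, move to (2,4). |black|=5
Step 3: on WHITE (2,4): turn R to S, flip to black, move to (3,4). |black|=6
Step 4: on WHITE (3,4): turn R to W, flip to black, move to (3,3). |black|=7
Step 5: on BLACK (3,3): turn L to S, flip to white, move to (4,3). |black|=6
Step 6: on WHITE (4,3): turn R to W, flip to black, move to (4,2). |black|=7
Step 7: on WHITE (4,2): turn R to N, flip to black, move to (3,2). |black|=8
Step 8: on WHITE (3,2): turn R to E, flip to black, move to (3,3). |black|=9
Step 9: on WHITE (3,3): turn R to S, flip to black, move to (4,3). |black|=10
Step 10: on BLACK (4,3): turn L to E, flip to white, move to (4,4). |black|=9
Step 11: on WHITE (4,4): turn R to S, flip to black, move to (5,4). |black|=10
Step 12: on WHITE (5,4): turn R to W, flip to black, move to (5,3). |black|=11
Step 13: on WHITE (5,3): turn R to N, flip to black, move to (4,3). |black|=12
Step 14: on WHITE (4,3): turn R to E, flip to black, move to (4,4). |black|=13
Step 15: on BLACK (4,4): turn L to N, flip to white, move to (3,4). |black|=12
Step 16: on BLACK (3,4): turn L to W, flip to white, move to (3,3). |black|=11

Answer: 11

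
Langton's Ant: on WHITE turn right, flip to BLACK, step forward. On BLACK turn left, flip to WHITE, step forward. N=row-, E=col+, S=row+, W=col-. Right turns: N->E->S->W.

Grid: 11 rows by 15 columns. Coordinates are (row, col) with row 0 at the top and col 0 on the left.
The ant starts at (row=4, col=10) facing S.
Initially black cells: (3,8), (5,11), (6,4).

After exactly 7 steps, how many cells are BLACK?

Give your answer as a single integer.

Step 1: on WHITE (4,10): turn R to W, flip to black, move to (4,9). |black|=4
Step 2: on WHITE (4,9): turn R to N, flip to black, move to (3,9). |black|=5
Step 3: on WHITE (3,9): turn R to E, flip to black, move to (3,10). |black|=6
Step 4: on WHITE (3,10): turn R to S, flip to black, move to (4,10). |black|=7
Step 5: on BLACK (4,10): turn L to E, flip to white, move to (4,11). |black|=6
Step 6: on WHITE (4,11): turn R to S, flip to black, move to (5,11). |black|=7
Step 7: on BLACK (5,11): turn L to E, flip to white, move to (5,12). |black|=6

Answer: 6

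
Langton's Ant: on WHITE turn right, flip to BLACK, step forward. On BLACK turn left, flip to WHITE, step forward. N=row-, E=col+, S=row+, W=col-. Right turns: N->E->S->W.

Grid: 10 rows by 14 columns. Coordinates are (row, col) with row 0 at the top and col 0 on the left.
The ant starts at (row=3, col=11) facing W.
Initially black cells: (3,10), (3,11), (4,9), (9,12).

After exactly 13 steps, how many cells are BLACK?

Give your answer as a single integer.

Step 1: on BLACK (3,11): turn L to S, flip to white, move to (4,11). |black|=3
Step 2: on WHITE (4,11): turn R to W, flip to black, move to (4,10). |black|=4
Step 3: on WHITE (4,10): turn R to N, flip to black, move to (3,10). |black|=5
Step 4: on BLACK (3,10): turn L to W, flip to white, move to (3,9). |black|=4
Step 5: on WHITE (3,9): turn R to N, flip to black, move to (2,9). |black|=5
Step 6: on WHITE (2,9): turn R to E, flip to black, move to (2,10). |black|=6
Step 7: on WHITE (2,10): turn R to S, flip to black, move to (3,10). |black|=7
Step 8: on WHITE (3,10): turn R to W, flip to black, move to (3,9). |black|=8
Step 9: on BLACK (3,9): turn L to S, flip to white, move to (4,9). |black|=7
Step 10: on BLACK (4,9): turn L to E, flip to white, move to (4,10). |black|=6
Step 11: on BLACK (4,10): turn L to N, flip to white, move to (3,10). |black|=5
Step 12: on BLACK (3,10): turn L to W, flip to white, move to (3,9). |black|=4
Step 13: on WHITE (3,9): turn R to N, flip to black, move to (2,9). |black|=5

Answer: 5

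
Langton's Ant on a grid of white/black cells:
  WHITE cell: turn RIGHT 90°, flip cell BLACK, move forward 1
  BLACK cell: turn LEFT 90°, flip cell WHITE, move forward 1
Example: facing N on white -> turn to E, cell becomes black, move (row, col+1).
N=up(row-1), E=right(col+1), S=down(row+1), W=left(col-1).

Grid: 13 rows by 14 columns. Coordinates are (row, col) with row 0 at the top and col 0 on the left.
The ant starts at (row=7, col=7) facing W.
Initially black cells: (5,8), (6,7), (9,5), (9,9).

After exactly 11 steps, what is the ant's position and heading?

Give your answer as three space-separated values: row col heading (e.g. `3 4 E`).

Answer: 7 6 S

Derivation:
Step 1: on WHITE (7,7): turn R to N, flip to black, move to (6,7). |black|=5
Step 2: on BLACK (6,7): turn L to W, flip to white, move to (6,6). |black|=4
Step 3: on WHITE (6,6): turn R to N, flip to black, move to (5,6). |black|=5
Step 4: on WHITE (5,6): turn R to E, flip to black, move to (5,7). |black|=6
Step 5: on WHITE (5,7): turn R to S, flip to black, move to (6,7). |black|=7
Step 6: on WHITE (6,7): turn R to W, flip to black, move to (6,6). |black|=8
Step 7: on BLACK (6,6): turn L to S, flip to white, move to (7,6). |black|=7
Step 8: on WHITE (7,6): turn R to W, flip to black, move to (7,5). |black|=8
Step 9: on WHITE (7,5): turn R to N, flip to black, move to (6,5). |black|=9
Step 10: on WHITE (6,5): turn R to E, flip to black, move to (6,6). |black|=10
Step 11: on WHITE (6,6): turn R to S, flip to black, move to (7,6). |black|=11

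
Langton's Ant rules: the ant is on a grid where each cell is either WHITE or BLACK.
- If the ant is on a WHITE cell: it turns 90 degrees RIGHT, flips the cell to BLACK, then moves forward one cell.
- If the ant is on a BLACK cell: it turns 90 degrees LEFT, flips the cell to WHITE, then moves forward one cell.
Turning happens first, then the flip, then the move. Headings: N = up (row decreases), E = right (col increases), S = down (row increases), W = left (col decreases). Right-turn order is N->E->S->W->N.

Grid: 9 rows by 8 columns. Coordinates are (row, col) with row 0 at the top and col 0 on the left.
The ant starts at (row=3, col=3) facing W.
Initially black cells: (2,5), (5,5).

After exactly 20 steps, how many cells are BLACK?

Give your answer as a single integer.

Step 1: on WHITE (3,3): turn R to N, flip to black, move to (2,3). |black|=3
Step 2: on WHITE (2,3): turn R to E, flip to black, move to (2,4). |black|=4
Step 3: on WHITE (2,4): turn R to S, flip to black, move to (3,4). |black|=5
Step 4: on WHITE (3,4): turn R to W, flip to black, move to (3,3). |black|=6
Step 5: on BLACK (3,3): turn L to S, flip to white, move to (4,3). |black|=5
Step 6: on WHITE (4,3): turn R to W, flip to black, move to (4,2). |black|=6
Step 7: on WHITE (4,2): turn R to N, flip to black, move to (3,2). |black|=7
Step 8: on WHITE (3,2): turn R to E, flip to black, move to (3,3). |black|=8
Step 9: on WHITE (3,3): turn R to S, flip to black, move to (4,3). |black|=9
Step 10: on BLACK (4,3): turn L to E, flip to white, move to (4,4). |black|=8
Step 11: on WHITE (4,4): turn R to S, flip to black, move to (5,4). |black|=9
Step 12: on WHITE (5,4): turn R to W, flip to black, move to (5,3). |black|=10
Step 13: on WHITE (5,3): turn R to N, flip to black, move to (4,3). |black|=11
Step 14: on WHITE (4,3): turn R to E, flip to black, move to (4,4). |black|=12
Step 15: on BLACK (4,4): turn L to N, flip to white, move to (3,4). |black|=11
Step 16: on BLACK (3,4): turn L to W, flip to white, move to (3,3). |black|=10
Step 17: on BLACK (3,3): turn L to S, flip to white, move to (4,3). |black|=9
Step 18: on BLACK (4,3): turn L to E, flip to white, move to (4,4). |black|=8
Step 19: on WHITE (4,4): turn R to S, flip to black, move to (5,4). |black|=9
Step 20: on BLACK (5,4): turn L to E, flip to white, move to (5,5). |black|=8

Answer: 8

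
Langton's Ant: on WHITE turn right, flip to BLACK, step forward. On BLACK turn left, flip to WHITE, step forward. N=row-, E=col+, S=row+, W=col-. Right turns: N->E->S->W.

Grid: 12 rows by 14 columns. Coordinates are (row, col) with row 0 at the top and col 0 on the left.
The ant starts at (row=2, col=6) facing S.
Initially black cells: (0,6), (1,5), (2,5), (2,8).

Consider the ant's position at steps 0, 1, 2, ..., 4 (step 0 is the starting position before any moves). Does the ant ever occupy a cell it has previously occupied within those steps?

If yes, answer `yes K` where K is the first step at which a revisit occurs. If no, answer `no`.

Step 1: on WHITE (2,6): turn R to W, flip to black, move to (2,5). |black|=5 — new cell
Step 2: on BLACK (2,5): turn L to S, flip to white, move to (3,5). |black|=4 — new cell
Step 3: on WHITE (3,5): turn R to W, flip to black, move to (3,4). |black|=5 — new cell
Step 4: on WHITE (3,4): turn R to N, flip to black, move to (2,4). |black|=6 — new cell
No revisit within 4 steps.

Answer: no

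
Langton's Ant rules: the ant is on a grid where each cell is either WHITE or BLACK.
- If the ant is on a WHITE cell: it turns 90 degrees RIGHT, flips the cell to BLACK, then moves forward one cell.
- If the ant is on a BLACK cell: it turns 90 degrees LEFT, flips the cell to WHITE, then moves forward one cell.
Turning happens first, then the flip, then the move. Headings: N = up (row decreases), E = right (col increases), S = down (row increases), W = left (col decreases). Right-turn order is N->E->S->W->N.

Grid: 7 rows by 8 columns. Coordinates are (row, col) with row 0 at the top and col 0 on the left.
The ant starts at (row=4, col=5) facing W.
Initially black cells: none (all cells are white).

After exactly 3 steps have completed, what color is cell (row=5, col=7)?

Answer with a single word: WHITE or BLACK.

Answer: WHITE

Derivation:
Step 1: on WHITE (4,5): turn R to N, flip to black, move to (3,5). |black|=1
Step 2: on WHITE (3,5): turn R to E, flip to black, move to (3,6). |black|=2
Step 3: on WHITE (3,6): turn R to S, flip to black, move to (4,6). |black|=3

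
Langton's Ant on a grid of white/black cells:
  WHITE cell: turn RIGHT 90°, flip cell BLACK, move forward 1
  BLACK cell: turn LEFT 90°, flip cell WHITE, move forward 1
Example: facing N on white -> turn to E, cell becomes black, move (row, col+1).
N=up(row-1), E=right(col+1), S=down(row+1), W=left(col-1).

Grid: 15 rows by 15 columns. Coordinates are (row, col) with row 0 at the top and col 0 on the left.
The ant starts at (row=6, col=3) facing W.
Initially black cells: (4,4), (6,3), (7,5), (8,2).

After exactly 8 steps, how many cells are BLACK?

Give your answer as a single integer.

Answer: 8

Derivation:
Step 1: on BLACK (6,3): turn L to S, flip to white, move to (7,3). |black|=3
Step 2: on WHITE (7,3): turn R to W, flip to black, move to (7,2). |black|=4
Step 3: on WHITE (7,2): turn R to N, flip to black, move to (6,2). |black|=5
Step 4: on WHITE (6,2): turn R to E, flip to black, move to (6,3). |black|=6
Step 5: on WHITE (6,3): turn R to S, flip to black, move to (7,3). |black|=7
Step 6: on BLACK (7,3): turn L to E, flip to white, move to (7,4). |black|=6
Step 7: on WHITE (7,4): turn R to S, flip to black, move to (8,4). |black|=7
Step 8: on WHITE (8,4): turn R to W, flip to black, move to (8,3). |black|=8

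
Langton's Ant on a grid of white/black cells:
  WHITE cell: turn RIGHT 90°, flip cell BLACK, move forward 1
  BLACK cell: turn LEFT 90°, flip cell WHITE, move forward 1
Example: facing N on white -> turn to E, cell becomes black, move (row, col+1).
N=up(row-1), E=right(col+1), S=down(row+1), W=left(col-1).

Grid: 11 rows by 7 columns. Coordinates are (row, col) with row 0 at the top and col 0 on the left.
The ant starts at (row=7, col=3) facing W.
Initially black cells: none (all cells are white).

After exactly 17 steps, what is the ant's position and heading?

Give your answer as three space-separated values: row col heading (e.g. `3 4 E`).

Step 1: on WHITE (7,3): turn R to N, flip to black, move to (6,3). |black|=1
Step 2: on WHITE (6,3): turn R to E, flip to black, move to (6,4). |black|=2
Step 3: on WHITE (6,4): turn R to S, flip to black, move to (7,4). |black|=3
Step 4: on WHITE (7,4): turn R to W, flip to black, move to (7,3). |black|=4
Step 5: on BLACK (7,3): turn L to S, flip to white, move to (8,3). |black|=3
Step 6: on WHITE (8,3): turn R to W, flip to black, move to (8,2). |black|=4
Step 7: on WHITE (8,2): turn R to N, flip to black, move to (7,2). |black|=5
Step 8: on WHITE (7,2): turn R to E, flip to black, move to (7,3). |black|=6
Step 9: on WHITE (7,3): turn R to S, flip to black, move to (8,3). |black|=7
Step 10: on BLACK (8,3): turn L to E, flip to white, move to (8,4). |black|=6
Step 11: on WHITE (8,4): turn R to S, flip to black, move to (9,4). |black|=7
Step 12: on WHITE (9,4): turn R to W, flip to black, move to (9,3). |black|=8
Step 13: on WHITE (9,3): turn R to N, flip to black, move to (8,3). |black|=9
Step 14: on WHITE (8,3): turn R to E, flip to black, move to (8,4). |black|=10
Step 15: on BLACK (8,4): turn L to N, flip to white, move to (7,4). |black|=9
Step 16: on BLACK (7,4): turn L to W, flip to white, move to (7,3). |black|=8
Step 17: on BLACK (7,3): turn L to S, flip to white, move to (8,3). |black|=7

Answer: 8 3 S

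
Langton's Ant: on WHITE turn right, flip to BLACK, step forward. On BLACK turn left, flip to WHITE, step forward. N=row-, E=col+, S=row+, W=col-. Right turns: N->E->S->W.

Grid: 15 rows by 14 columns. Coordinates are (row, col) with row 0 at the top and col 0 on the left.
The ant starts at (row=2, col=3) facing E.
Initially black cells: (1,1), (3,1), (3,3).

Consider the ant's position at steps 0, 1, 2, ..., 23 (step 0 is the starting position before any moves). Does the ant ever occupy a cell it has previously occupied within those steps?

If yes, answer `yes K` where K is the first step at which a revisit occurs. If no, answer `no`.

Step 1: on WHITE (2,3): turn R to S, flip to black, move to (3,3). |black|=4 — new cell
Step 2: on BLACK (3,3): turn L to E, flip to white, move to (3,4). |black|=3 — new cell
Step 3: on WHITE (3,4): turn R to S, flip to black, move to (4,4). |black|=4 — new cell
Step 4: on WHITE (4,4): turn R to W, flip to black, move to (4,3). |black|=5 — new cell
Step 5: on WHITE (4,3): turn R to N, flip to black, move to (3,3). |black|=6 — REVISIT

Answer: yes 5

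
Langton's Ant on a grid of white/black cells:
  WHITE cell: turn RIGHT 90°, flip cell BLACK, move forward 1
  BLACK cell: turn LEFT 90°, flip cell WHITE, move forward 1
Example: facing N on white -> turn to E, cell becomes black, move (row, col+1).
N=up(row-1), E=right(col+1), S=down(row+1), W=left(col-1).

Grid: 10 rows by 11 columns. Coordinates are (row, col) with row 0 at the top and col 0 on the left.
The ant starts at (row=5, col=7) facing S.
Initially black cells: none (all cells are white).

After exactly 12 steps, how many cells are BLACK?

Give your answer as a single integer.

Answer: 8

Derivation:
Step 1: on WHITE (5,7): turn R to W, flip to black, move to (5,6). |black|=1
Step 2: on WHITE (5,6): turn R to N, flip to black, move to (4,6). |black|=2
Step 3: on WHITE (4,6): turn R to E, flip to black, move to (4,7). |black|=3
Step 4: on WHITE (4,7): turn R to S, flip to black, move to (5,7). |black|=4
Step 5: on BLACK (5,7): turn L to E, flip to white, move to (5,8). |black|=3
Step 6: on WHITE (5,8): turn R to S, flip to black, move to (6,8). |black|=4
Step 7: on WHITE (6,8): turn R to W, flip to black, move to (6,7). |black|=5
Step 8: on WHITE (6,7): turn R to N, flip to black, move to (5,7). |black|=6
Step 9: on WHITE (5,7): turn R to E, flip to black, move to (5,8). |black|=7
Step 10: on BLACK (5,8): turn L to N, flip to white, move to (4,8). |black|=6
Step 11: on WHITE (4,8): turn R to E, flip to black, move to (4,9). |black|=7
Step 12: on WHITE (4,9): turn R to S, flip to black, move to (5,9). |black|=8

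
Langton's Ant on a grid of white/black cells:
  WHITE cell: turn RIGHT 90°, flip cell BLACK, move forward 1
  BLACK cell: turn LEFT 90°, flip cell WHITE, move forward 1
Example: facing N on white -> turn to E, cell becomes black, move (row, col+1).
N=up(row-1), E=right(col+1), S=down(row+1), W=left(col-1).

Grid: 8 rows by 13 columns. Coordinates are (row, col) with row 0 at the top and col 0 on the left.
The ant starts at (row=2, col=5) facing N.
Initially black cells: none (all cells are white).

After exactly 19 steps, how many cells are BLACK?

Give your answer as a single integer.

Answer: 7

Derivation:
Step 1: on WHITE (2,5): turn R to E, flip to black, move to (2,6). |black|=1
Step 2: on WHITE (2,6): turn R to S, flip to black, move to (3,6). |black|=2
Step 3: on WHITE (3,6): turn R to W, flip to black, move to (3,5). |black|=3
Step 4: on WHITE (3,5): turn R to N, flip to black, move to (2,5). |black|=4
Step 5: on BLACK (2,5): turn L to W, flip to white, move to (2,4). |black|=3
Step 6: on WHITE (2,4): turn R to N, flip to black, move to (1,4). |black|=4
Step 7: on WHITE (1,4): turn R to E, flip to black, move to (1,5). |black|=5
Step 8: on WHITE (1,5): turn R to S, flip to black, move to (2,5). |black|=6
Step 9: on WHITE (2,5): turn R to W, flip to black, move to (2,4). |black|=7
Step 10: on BLACK (2,4): turn L to S, flip to white, move to (3,4). |black|=6
Step 11: on WHITE (3,4): turn R to W, flip to black, move to (3,3). |black|=7
Step 12: on WHITE (3,3): turn R to N, flip to black, move to (2,3). |black|=8
Step 13: on WHITE (2,3): turn R to E, flip to black, move to (2,4). |black|=9
Step 14: on WHITE (2,4): turn R to S, flip to black, move to (3,4). |black|=10
Step 15: on BLACK (3,4): turn L to E, flip to white, move to (3,5). |black|=9
Step 16: on BLACK (3,5): turn L to N, flip to white, move to (2,5). |black|=8
Step 17: on BLACK (2,5): turn L to W, flip to white, move to (2,4). |black|=7
Step 18: on BLACK (2,4): turn L to S, flip to white, move to (3,4). |black|=6
Step 19: on WHITE (3,4): turn R to W, flip to black, move to (3,3). |black|=7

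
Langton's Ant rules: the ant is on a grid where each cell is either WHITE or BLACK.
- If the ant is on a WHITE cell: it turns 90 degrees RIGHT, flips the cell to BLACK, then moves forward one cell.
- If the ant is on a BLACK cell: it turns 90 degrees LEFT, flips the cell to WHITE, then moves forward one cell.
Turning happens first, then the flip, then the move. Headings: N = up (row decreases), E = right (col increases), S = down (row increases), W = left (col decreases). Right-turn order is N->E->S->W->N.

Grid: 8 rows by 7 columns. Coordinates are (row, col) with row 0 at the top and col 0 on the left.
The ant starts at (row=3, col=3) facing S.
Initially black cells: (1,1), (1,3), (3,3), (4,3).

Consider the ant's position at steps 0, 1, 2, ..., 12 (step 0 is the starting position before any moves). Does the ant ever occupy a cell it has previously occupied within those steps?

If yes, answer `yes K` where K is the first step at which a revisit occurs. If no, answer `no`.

Answer: yes 7

Derivation:
Step 1: on BLACK (3,3): turn L to E, flip to white, move to (3,4). |black|=3 — new cell
Step 2: on WHITE (3,4): turn R to S, flip to black, move to (4,4). |black|=4 — new cell
Step 3: on WHITE (4,4): turn R to W, flip to black, move to (4,3). |black|=5 — new cell
Step 4: on BLACK (4,3): turn L to S, flip to white, move to (5,3). |black|=4 — new cell
Step 5: on WHITE (5,3): turn R to W, flip to black, move to (5,2). |black|=5 — new cell
Step 6: on WHITE (5,2): turn R to N, flip to black, move to (4,2). |black|=6 — new cell
Step 7: on WHITE (4,2): turn R to E, flip to black, move to (4,3). |black|=7 — REVISIT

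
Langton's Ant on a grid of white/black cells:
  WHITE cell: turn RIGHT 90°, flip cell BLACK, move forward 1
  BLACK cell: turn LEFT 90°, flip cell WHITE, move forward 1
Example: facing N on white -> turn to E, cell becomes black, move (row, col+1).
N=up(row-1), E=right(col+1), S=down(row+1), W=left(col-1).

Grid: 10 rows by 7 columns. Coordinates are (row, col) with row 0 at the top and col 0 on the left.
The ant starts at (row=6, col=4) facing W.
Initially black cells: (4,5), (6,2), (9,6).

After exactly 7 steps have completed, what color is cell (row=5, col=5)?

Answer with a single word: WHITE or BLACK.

Step 1: on WHITE (6,4): turn R to N, flip to black, move to (5,4). |black|=4
Step 2: on WHITE (5,4): turn R to E, flip to black, move to (5,5). |black|=5
Step 3: on WHITE (5,5): turn R to S, flip to black, move to (6,5). |black|=6
Step 4: on WHITE (6,5): turn R to W, flip to black, move to (6,4). |black|=7
Step 5: on BLACK (6,4): turn L to S, flip to white, move to (7,4). |black|=6
Step 6: on WHITE (7,4): turn R to W, flip to black, move to (7,3). |black|=7
Step 7: on WHITE (7,3): turn R to N, flip to black, move to (6,3). |black|=8

Answer: BLACK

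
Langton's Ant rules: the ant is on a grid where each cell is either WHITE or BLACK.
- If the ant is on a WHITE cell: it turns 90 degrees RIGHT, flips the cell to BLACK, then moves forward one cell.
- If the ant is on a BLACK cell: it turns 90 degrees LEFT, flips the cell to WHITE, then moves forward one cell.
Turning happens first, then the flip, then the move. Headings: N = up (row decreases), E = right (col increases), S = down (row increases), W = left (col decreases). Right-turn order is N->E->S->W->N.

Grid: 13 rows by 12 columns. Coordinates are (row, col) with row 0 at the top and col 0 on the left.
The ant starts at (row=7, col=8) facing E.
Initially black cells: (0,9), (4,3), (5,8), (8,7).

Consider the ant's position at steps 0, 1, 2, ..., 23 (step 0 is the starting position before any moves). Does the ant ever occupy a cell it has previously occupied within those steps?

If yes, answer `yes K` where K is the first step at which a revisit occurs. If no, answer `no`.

Step 1: on WHITE (7,8): turn R to S, flip to black, move to (8,8). |black|=5 — new cell
Step 2: on WHITE (8,8): turn R to W, flip to black, move to (8,7). |black|=6 — new cell
Step 3: on BLACK (8,7): turn L to S, flip to white, move to (9,7). |black|=5 — new cell
Step 4: on WHITE (9,7): turn R to W, flip to black, move to (9,6). |black|=6 — new cell
Step 5: on WHITE (9,6): turn R to N, flip to black, move to (8,6). |black|=7 — new cell
Step 6: on WHITE (8,6): turn R to E, flip to black, move to (8,7). |black|=8 — REVISIT

Answer: yes 6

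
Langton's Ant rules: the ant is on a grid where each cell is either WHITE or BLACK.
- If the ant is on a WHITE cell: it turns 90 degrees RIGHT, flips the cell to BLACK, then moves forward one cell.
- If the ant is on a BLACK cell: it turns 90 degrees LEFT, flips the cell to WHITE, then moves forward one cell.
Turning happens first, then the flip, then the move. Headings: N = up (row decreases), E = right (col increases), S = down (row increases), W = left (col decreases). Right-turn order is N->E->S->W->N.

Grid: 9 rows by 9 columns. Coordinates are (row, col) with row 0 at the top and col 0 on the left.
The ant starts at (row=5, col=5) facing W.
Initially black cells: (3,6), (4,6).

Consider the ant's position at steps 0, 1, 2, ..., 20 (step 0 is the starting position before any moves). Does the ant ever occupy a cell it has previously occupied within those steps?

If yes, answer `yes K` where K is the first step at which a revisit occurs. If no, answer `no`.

Answer: yes 7

Derivation:
Step 1: on WHITE (5,5): turn R to N, flip to black, move to (4,5). |black|=3 — new cell
Step 2: on WHITE (4,5): turn R to E, flip to black, move to (4,6). |black|=4 — new cell
Step 3: on BLACK (4,6): turn L to N, flip to white, move to (3,6). |black|=3 — new cell
Step 4: on BLACK (3,6): turn L to W, flip to white, move to (3,5). |black|=2 — new cell
Step 5: on WHITE (3,5): turn R to N, flip to black, move to (2,5). |black|=3 — new cell
Step 6: on WHITE (2,5): turn R to E, flip to black, move to (2,6). |black|=4 — new cell
Step 7: on WHITE (2,6): turn R to S, flip to black, move to (3,6). |black|=5 — REVISIT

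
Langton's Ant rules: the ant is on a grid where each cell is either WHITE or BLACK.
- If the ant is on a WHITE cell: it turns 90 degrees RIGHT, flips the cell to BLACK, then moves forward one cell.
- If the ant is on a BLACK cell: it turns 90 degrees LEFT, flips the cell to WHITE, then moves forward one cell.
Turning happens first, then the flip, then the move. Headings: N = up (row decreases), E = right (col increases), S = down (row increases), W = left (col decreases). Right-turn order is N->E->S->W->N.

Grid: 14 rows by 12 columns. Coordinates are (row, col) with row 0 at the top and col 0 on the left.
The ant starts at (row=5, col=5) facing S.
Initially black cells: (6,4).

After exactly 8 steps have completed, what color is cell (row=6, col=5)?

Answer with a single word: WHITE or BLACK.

Answer: BLACK

Derivation:
Step 1: on WHITE (5,5): turn R to W, flip to black, move to (5,4). |black|=2
Step 2: on WHITE (5,4): turn R to N, flip to black, move to (4,4). |black|=3
Step 3: on WHITE (4,4): turn R to E, flip to black, move to (4,5). |black|=4
Step 4: on WHITE (4,5): turn R to S, flip to black, move to (5,5). |black|=5
Step 5: on BLACK (5,5): turn L to E, flip to white, move to (5,6). |black|=4
Step 6: on WHITE (5,6): turn R to S, flip to black, move to (6,6). |black|=5
Step 7: on WHITE (6,6): turn R to W, flip to black, move to (6,5). |black|=6
Step 8: on WHITE (6,5): turn R to N, flip to black, move to (5,5). |black|=7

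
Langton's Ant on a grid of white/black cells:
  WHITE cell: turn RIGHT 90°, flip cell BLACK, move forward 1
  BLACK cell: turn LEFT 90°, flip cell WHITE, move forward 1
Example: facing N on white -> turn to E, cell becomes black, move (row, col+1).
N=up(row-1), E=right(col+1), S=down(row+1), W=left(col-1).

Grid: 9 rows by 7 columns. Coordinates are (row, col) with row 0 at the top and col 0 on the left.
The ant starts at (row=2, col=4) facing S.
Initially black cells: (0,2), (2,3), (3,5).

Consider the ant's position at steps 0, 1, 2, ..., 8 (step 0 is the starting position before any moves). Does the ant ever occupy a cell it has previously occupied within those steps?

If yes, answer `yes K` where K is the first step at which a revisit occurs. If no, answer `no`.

Step 1: on WHITE (2,4): turn R to W, flip to black, move to (2,3). |black|=4 — new cell
Step 2: on BLACK (2,3): turn L to S, flip to white, move to (3,3). |black|=3 — new cell
Step 3: on WHITE (3,3): turn R to W, flip to black, move to (3,2). |black|=4 — new cell
Step 4: on WHITE (3,2): turn R to N, flip to black, move to (2,2). |black|=5 — new cell
Step 5: on WHITE (2,2): turn R to E, flip to black, move to (2,3). |black|=6 — REVISIT

Answer: yes 5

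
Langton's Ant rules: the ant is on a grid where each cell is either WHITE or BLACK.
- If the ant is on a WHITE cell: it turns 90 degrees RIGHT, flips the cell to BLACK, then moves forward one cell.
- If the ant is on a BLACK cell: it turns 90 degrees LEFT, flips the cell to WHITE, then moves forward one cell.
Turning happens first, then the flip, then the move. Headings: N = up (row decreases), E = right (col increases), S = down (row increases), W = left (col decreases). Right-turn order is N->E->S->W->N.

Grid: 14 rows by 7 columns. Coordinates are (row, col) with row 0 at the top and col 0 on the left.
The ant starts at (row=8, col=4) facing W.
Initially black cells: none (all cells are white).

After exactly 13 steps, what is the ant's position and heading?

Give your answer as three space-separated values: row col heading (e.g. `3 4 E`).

Answer: 9 4 N

Derivation:
Step 1: on WHITE (8,4): turn R to N, flip to black, move to (7,4). |black|=1
Step 2: on WHITE (7,4): turn R to E, flip to black, move to (7,5). |black|=2
Step 3: on WHITE (7,5): turn R to S, flip to black, move to (8,5). |black|=3
Step 4: on WHITE (8,5): turn R to W, flip to black, move to (8,4). |black|=4
Step 5: on BLACK (8,4): turn L to S, flip to white, move to (9,4). |black|=3
Step 6: on WHITE (9,4): turn R to W, flip to black, move to (9,3). |black|=4
Step 7: on WHITE (9,3): turn R to N, flip to black, move to (8,3). |black|=5
Step 8: on WHITE (8,3): turn R to E, flip to black, move to (8,4). |black|=6
Step 9: on WHITE (8,4): turn R to S, flip to black, move to (9,4). |black|=7
Step 10: on BLACK (9,4): turn L to E, flip to white, move to (9,5). |black|=6
Step 11: on WHITE (9,5): turn R to S, flip to black, move to (10,5). |black|=7
Step 12: on WHITE (10,5): turn R to W, flip to black, move to (10,4). |black|=8
Step 13: on WHITE (10,4): turn R to N, flip to black, move to (9,4). |black|=9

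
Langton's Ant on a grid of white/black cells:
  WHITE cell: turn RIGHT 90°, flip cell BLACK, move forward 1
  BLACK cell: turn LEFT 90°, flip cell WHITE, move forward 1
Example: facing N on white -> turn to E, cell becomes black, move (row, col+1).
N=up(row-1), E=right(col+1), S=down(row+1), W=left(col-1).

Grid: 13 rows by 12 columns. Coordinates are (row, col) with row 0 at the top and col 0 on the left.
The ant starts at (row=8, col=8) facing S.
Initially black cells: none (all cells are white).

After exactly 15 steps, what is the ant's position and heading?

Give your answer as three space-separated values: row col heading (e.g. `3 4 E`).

Answer: 7 8 W

Derivation:
Step 1: on WHITE (8,8): turn R to W, flip to black, move to (8,7). |black|=1
Step 2: on WHITE (8,7): turn R to N, flip to black, move to (7,7). |black|=2
Step 3: on WHITE (7,7): turn R to E, flip to black, move to (7,8). |black|=3
Step 4: on WHITE (7,8): turn R to S, flip to black, move to (8,8). |black|=4
Step 5: on BLACK (8,8): turn L to E, flip to white, move to (8,9). |black|=3
Step 6: on WHITE (8,9): turn R to S, flip to black, move to (9,9). |black|=4
Step 7: on WHITE (9,9): turn R to W, flip to black, move to (9,8). |black|=5
Step 8: on WHITE (9,8): turn R to N, flip to black, move to (8,8). |black|=6
Step 9: on WHITE (8,8): turn R to E, flip to black, move to (8,9). |black|=7
Step 10: on BLACK (8,9): turn L to N, flip to white, move to (7,9). |black|=6
Step 11: on WHITE (7,9): turn R to E, flip to black, move to (7,10). |black|=7
Step 12: on WHITE (7,10): turn R to S, flip to black, move to (8,10). |black|=8
Step 13: on WHITE (8,10): turn R to W, flip to black, move to (8,9). |black|=9
Step 14: on WHITE (8,9): turn R to N, flip to black, move to (7,9). |black|=10
Step 15: on BLACK (7,9): turn L to W, flip to white, move to (7,8). |black|=9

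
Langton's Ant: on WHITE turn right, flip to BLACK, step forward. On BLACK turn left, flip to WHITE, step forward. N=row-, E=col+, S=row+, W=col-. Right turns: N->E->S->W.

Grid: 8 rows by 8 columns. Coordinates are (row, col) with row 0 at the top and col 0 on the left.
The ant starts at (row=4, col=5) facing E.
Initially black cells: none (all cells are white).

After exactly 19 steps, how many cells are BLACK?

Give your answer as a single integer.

Step 1: on WHITE (4,5): turn R to S, flip to black, move to (5,5). |black|=1
Step 2: on WHITE (5,5): turn R to W, flip to black, move to (5,4). |black|=2
Step 3: on WHITE (5,4): turn R to N, flip to black, move to (4,4). |black|=3
Step 4: on WHITE (4,4): turn R to E, flip to black, move to (4,5). |black|=4
Step 5: on BLACK (4,5): turn L to N, flip to white, move to (3,5). |black|=3
Step 6: on WHITE (3,5): turn R to E, flip to black, move to (3,6). |black|=4
Step 7: on WHITE (3,6): turn R to S, flip to black, move to (4,6). |black|=5
Step 8: on WHITE (4,6): turn R to W, flip to black, move to (4,5). |black|=6
Step 9: on WHITE (4,5): turn R to N, flip to black, move to (3,5). |black|=7
Step 10: on BLACK (3,5): turn L to W, flip to white, move to (3,4). |black|=6
Step 11: on WHITE (3,4): turn R to N, flip to black, move to (2,4). |black|=7
Step 12: on WHITE (2,4): turn R to E, flip to black, move to (2,5). |black|=8
Step 13: on WHITE (2,5): turn R to S, flip to black, move to (3,5). |black|=9
Step 14: on WHITE (3,5): turn R to W, flip to black, move to (3,4). |black|=10
Step 15: on BLACK (3,4): turn L to S, flip to white, move to (4,4). |black|=9
Step 16: on BLACK (4,4): turn L to E, flip to white, move to (4,5). |black|=8
Step 17: on BLACK (4,5): turn L to N, flip to white, move to (3,5). |black|=7
Step 18: on BLACK (3,5): turn L to W, flip to white, move to (3,4). |black|=6
Step 19: on WHITE (3,4): turn R to N, flip to black, move to (2,4). |black|=7

Answer: 7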